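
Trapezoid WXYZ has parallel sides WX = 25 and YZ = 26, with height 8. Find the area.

A trapezoid's area equals the midsegment times the height.
The midsegment is (25 + 26) / 2 = 51/2.
Area = 51/2 * 8 = 204.

204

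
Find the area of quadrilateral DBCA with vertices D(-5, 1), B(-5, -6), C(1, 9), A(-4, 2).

The Shoelace formula works by pairing each vertex with the next (cycling back to the first).
For each pair, compute x_i*y_(i+1) - x_(i+1)*y_i:
  (-5*-6 - -5*1) = 35
  (-5*9 - 1*-6) = -39
  (1*2 - -4*9) = 38
  (-4*1 - -5*2) = 6
Taking half the absolute value of the total: Area = (1/2)(40) = 20.

20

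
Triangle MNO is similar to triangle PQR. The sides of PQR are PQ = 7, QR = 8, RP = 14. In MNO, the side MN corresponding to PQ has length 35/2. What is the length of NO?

k = 35/2/7 = 5/2. NO = 5/2 * 8 = 20.

20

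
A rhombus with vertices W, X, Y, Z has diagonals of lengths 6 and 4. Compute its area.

Area = (6 * 4) / 2 = 24 / 2 = 12

12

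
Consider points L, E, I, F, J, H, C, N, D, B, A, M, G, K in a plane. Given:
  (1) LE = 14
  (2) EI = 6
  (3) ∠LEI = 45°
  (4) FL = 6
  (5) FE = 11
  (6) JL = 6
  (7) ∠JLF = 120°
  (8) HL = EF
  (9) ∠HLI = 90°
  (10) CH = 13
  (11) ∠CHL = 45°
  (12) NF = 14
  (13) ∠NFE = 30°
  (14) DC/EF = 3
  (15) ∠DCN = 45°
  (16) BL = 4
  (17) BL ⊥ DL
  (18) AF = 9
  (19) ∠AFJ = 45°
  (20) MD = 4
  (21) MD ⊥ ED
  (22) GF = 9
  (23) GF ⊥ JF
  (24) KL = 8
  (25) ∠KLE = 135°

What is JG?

Step 1: By the law of cosines on triangle FLJ: FJ² = 6² + 6² − 2·6·6·cos(120°) = 108, so FJ = 6·√3.
Step 2: By the law of cosines on triangle JFG: JG² = (6·√3)² + 9² − 2·6·√3·9·cos(90°) = 189, so JG = 3·√21.

Therefore, the length of JG = 3·√21.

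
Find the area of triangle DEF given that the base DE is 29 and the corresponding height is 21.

Area = (1/2) * base * height
Area = (1/2) * 29 * 21
Area = 609/2

609/2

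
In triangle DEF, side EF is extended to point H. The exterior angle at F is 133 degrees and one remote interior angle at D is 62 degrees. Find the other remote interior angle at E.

angle E = 133 - 62 = 71 degrees (exterior angle theorem).

71 degrees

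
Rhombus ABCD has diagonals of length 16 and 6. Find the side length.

The diagonals of a rhombus bisect each other at right angles.
Half-diagonals: 16/2 = 8 and 6/2 = 3
side = sqrt(8^2 + 3^2)
side = sqrt(64 + 9)
side = sqrt(73)

sqrt(73)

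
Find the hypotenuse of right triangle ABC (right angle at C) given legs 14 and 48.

By the Pythagorean theorem: AB^2 = AC^2 + BC^2
AB^2 = 14^2 + 48^2 = 196 + 2304 = 2500
AB = sqrt(2500) = 50

50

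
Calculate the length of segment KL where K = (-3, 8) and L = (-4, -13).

The horizontal distance is |-4 - -3| = 1 and the vertical distance is |-13 - 8| = 21.
By the Pythagorean theorem, d = sqrt(1^2 + 21^2) = sqrt(442).

sqrt(442)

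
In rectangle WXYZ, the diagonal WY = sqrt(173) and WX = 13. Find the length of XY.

b = sqrt(d^2 - a^2) = sqrt(173 - 169) = sqrt(4) = 2

2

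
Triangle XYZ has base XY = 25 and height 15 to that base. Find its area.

Area = (1/2)(25)(15) = 375/2

375/2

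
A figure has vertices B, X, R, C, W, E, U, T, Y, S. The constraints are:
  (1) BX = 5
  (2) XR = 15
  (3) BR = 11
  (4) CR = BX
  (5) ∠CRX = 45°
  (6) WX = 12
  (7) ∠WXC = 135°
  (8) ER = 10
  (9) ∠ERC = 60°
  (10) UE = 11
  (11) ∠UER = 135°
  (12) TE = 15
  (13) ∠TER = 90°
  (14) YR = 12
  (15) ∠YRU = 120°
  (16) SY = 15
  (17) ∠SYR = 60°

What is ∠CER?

From the given relations: CR = BX = 5.
Step 1: By the law of cosines on triangle ERC: EC² = 10² + 5² − 2·10·5·cos(60°) = 75, so EC = 5·√3.
Step 2: By the inverse law of cosines on triangle CER: cos(∠CER) = ((5·√3)² + 10² − 5²) / (2·5·√3·10) = 150/173.21 = 0.866, so ∠CER = 30°.

Therefore, the measure of angle ∠CER = 30°.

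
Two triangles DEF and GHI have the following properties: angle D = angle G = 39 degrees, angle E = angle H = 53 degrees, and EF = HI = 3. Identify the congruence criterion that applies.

Consider the given information: angle D = angle G = 39 degrees, angle E = angle H = 53 degrees, and EF = HI = 3
This is not SSS or ASA: SSS requires all three pairs of sides, but we don't have that. ASA requires two angles and the side between them.
The correct criterion is AAS. Two pairs of corresponding angles and a non-included side are equal (Angle-Angle-Side).

AAS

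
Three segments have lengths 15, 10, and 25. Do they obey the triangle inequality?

Check the triangle inequality: 15 + 10 = 25 ≤ 25.
Since the sum of two sides does not exceed the third, no triangle can be formed.

No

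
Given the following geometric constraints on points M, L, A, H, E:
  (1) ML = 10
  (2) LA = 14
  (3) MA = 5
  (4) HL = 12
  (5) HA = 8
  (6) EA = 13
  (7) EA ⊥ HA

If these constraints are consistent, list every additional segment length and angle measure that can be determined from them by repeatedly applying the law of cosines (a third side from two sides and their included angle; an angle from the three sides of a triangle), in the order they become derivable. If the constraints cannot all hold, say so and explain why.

The constraints are consistent. Derivable facts, in order:
After 1 step:
- HE ≈ 15.26
- ∠AHL = 86.42°
- ∠ALH = 34.77°
- ∠ALM = 14.57°
- ∠AML = 135.23°
- ∠HAL = 58.81°
- ∠LAM = 30.2°
After 2 steps:
- ∠AEH = 31.61°
- ∠AHE = 58.39°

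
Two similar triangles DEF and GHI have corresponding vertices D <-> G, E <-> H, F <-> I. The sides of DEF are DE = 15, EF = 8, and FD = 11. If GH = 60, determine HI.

Since the triangles are similar, the ratio of corresponding sides is constant.
Scale factor k = GH / DE = 60 / 15 = 4
HI = k * EF = 4 * 8 = 32

32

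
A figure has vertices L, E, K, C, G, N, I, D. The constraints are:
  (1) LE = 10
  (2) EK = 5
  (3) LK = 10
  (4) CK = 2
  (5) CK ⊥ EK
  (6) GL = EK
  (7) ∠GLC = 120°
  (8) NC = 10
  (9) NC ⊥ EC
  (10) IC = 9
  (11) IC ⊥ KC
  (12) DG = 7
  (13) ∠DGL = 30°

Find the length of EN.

Step 1: By the law of cosines on triangle EKC: EC² = 5² + 2² − 2·5·2·cos(90°) = 29, so EC = √29.
Step 2: By the law of cosines on triangle ECN: EN² = √29² + 10² − 2·√29·10·cos(90°) = 129, so EN = √129.

Therefore, the length of EN = √129.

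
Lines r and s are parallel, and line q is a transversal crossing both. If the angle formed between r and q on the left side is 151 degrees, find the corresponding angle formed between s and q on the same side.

Corresponding angles formed by parallel lines and a transversal are equal.
The given angle is 151 degrees.
The corresponding angle = 151 degrees.

151 degrees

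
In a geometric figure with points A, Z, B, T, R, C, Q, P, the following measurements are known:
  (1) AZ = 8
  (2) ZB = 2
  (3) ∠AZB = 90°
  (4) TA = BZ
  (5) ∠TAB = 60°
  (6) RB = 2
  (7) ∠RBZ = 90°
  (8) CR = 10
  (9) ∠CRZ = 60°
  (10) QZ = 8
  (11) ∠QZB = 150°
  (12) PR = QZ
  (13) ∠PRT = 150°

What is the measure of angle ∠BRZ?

Step 1: By the law of cosines on triangle RBZ: RZ² = 2² + 2² − 2·2·2·cos(90°) = 8, so RZ = 2·√2.
Step 2: By the inverse law of cosines on triangle BRZ: cos(∠BRZ) = (2² + (2·√2)² − 2²) / (2·2·2·√2) = 8/11.31 = 0.7071, so ∠BRZ = 45°.

Therefore, the measure of angle ∠BRZ = 45°.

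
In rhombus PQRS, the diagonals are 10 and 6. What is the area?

Area of a rhombus = (d1 * d2) / 2
Area = (10 * 6) / 2
Area = 60 / 2
Area = 30

30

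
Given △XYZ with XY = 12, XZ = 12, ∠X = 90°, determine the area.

Area = (1/2)(12)(12) sin(90°) = (1/2)(12)(12)(1) = 72

72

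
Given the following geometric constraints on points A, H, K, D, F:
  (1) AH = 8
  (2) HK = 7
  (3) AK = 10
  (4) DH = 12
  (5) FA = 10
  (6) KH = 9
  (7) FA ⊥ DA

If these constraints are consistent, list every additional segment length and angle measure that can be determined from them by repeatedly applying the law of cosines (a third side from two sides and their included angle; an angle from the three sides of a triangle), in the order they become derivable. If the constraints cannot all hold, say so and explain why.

These constraints are not satisfiable: (2) HK = 7 and (6) KH = 9 assign two different lengths to the same segment. No planar figure meets all of them, so nothing further can be derived.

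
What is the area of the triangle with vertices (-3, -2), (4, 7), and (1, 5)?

The Shoelace formula computes the area from vertex coordinates by summing cross products.
For vertices (-3,-2), (4,7), (1,5):
Signed sum = -3*7 - 4*-2 + 4*5 - 1*7 + 1*-2 - -3*5
= -13 + 13 + 13 = 13
Area = (1/2)|13| = 13/2.

13/2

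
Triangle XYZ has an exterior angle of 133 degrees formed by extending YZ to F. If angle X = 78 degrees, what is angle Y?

angle Y = 133 - 78 = 55 degrees (exterior angle theorem).

55 degrees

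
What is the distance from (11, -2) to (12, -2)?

d = sqrt((1)^2 + (0)^2) = sqrt(1) = 1

1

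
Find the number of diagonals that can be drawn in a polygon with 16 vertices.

Total line segments between 16 vertices = C(16,2) = 120.
Subtract the 16 sides: 120 - 16 = 104 diagonals.

104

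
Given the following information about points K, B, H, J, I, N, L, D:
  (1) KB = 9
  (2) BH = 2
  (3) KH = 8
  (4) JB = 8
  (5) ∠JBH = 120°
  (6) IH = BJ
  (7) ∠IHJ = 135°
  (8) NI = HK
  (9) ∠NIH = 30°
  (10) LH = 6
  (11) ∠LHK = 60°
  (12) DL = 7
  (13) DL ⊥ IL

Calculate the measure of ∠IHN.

From the given relations: IH = BJ = 8; NI = HK = 8.
Step 1: By the law of cosines on triangle HIN: HN² = 8² + 8² − 2·8·8·cos(30°) = 17.15, so HN ≈ 4.14.
Step 2: By the inverse law of cosines on triangle IHN: cos(∠IHN) = (8² + 4.14² − 8²) / (2·8·4.14) = 17.15/66.26 = 0.2588, so ∠IHN = 75°.

Therefore, the measure of angle ∠IHN = 75°.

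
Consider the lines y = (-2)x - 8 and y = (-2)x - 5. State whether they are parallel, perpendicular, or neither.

Slope of line 1: m1 = -2
Slope of line 2: m2 = -2
Since m1 = m2 = -2, the lines are parallel.

Parallel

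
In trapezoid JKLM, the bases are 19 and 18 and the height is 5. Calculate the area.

Area = (19 + 18) * 5 / 2 = 185 / 2 = 185/2

185/2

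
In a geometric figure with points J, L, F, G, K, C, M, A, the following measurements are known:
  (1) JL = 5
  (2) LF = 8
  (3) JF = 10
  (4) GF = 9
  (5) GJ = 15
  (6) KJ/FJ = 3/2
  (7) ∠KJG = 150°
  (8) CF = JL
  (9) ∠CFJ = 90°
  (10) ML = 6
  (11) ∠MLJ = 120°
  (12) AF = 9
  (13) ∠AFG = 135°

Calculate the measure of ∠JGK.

From the given relations: KJ = 3/2·FJ = 3/2·10 = 15.
Step 1: By the law of cosines on triangle GJK: GK² = 15² + 15² − 2·15·15·cos(150°) = 839.71, so GK ≈ 28.98.
Step 2: By the inverse law of cosines on triangle JGK: cos(∠JGK) = (15² + 28.98² − 15²) / (2·15·28.98) = 839.71/869.33 = 0.9659, so ∠JGK = 15°.

Therefore, the measure of angle ∠JGK = 15°.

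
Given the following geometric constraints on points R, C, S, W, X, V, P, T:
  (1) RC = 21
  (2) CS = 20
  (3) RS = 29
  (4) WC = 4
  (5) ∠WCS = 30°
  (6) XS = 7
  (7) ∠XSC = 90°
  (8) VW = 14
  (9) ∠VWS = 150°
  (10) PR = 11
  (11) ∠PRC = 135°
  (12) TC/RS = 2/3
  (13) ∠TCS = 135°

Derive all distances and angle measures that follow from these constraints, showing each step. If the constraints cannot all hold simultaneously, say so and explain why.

The constraints are consistent.

From the given relations:
  TC = 2/3·RS = 2/3·29 ≈ 19.33

Step 1: From CS = 20, SX = 7, and ∠CSX = 90°, by the law of cosines:
  CX² = CS² + SX² - 2·CS·SX·cos(90°) = 400 + 49 - 0 = 449
  CX ≈ 21.19

Step 2: From CR = 21, RP = 11, and ∠CRP = 135°, by the law of cosines:
  CP² = CR² + RP² - 2·CR·RP·cos(135°) = 441 + 121 + 326.7 = 888.7
  CP ≈ 29.81

Step 3: From SC = 20, CW = 4, and ∠SCW = 30°, by the law of cosines:
  SW² = SC² + CW² - 2·SC·CW·cos(30°) = 400 + 16 - 138.6 = 277.4
  SW ≈ 16.66

Step 4: From SC = 20, CT = 19.33, and ∠SCT = 135°, by the law of cosines:
  ST² = SC² + CT² - 2·SC·CT·cos(135°) = 400 + 373.8 + 546.8 = 1321
  ST ≈ 36.34

Step 5: From RC = 21, RS = 29, CS = 20, by the inverse law of cosines:
  cos(∠CRS) = (RC² + RS² - CS²) / (2·RC·RS)
  ∠CRS = 43.6°

Step 6: From CR = 21, CS = 20, RS = 29, by the inverse law of cosines:
  cos(∠RCS) = (CR² + CS² - RS²) / (2·CR·CS)
  ∠RCS = 90°

Step 7: From SC = 20, SR = 29, CR = 21, by the inverse law of cosines:
  cos(∠CSR) = (SC² + SR² - CR²) / (2·SC·SR)
  ∠CSR = 46.4°

Step 8: From SW = 16.66, WV = 14, and ∠SWV = 150°, by the law of cosines:
  SV² = SW² + WV² - 2·SW·WV·cos(150°) = 277.4 + 196 + 403.9 = 877.3
  SV ≈ 29.62

Step 9: From CP = 29.81, CR = 21, PR = 11, by the inverse law of cosines:
  cos(∠PCR) = (CP² + CR² - PR²) / (2·CP·CR)
  ∠PCR = 15.12°

Step 10: From CS = 20, CX = 21.19, SX = 7, by the inverse law of cosines:
  cos(∠SCX) = (CS² + CX² - SX²) / (2·CS·CX)
  ∠SCX = 19.29°

Step 11: From SC = 20, ST = 36.34, CT = 19.33, by the inverse law of cosines:
  cos(∠CST) = (SC² + ST² - CT²) / (2·SC·ST)
  ∠CST = 22.1°

Step 12: From SC = 20, SW = 16.66, CW = 4, by the inverse law of cosines:
  cos(∠CSW) = (SC² + SW² - CW²) / (2·SC·SW)
  ∠CSW = 6.9°

Step 13: From WC = 4, WS = 16.66, CS = 20, by the inverse law of cosines:
  cos(∠CWS) = (WC² + WS² - CS²) / (2·WC·WS)
  ∠CWS = 143.1°

Step 14: From XC = 21.19, XS = 7, CS = 20, by the inverse law of cosines:
  cos(∠CXS) = (XC² + XS² - CS²) / (2·XC·XS)
  ∠CXS = 70.71°

Step 15: From PC = 29.81, PR = 11, CR = 21, by the inverse law of cosines:
  cos(∠CPR) = (PC² + PR² - CR²) / (2·PC·PR)
  ∠CPR = 29.88°

Step 16: From TC = 19.33, TS = 36.34, CS = 20, by the inverse law of cosines:
  cos(∠CTS) = (TC² + TS² - CS²) / (2·TC·TS)
  ∠CTS = 22.9°

Step 17: From SV = 29.62, SW = 16.66, VW = 14, by the inverse law of cosines:
  cos(∠VSW) = (SV² + SW² - VW²) / (2·SV·SW)
  ∠VSW = 13.67°

Step 18: From VS = 29.62, VW = 14, SW = 16.66, by the inverse law of cosines:
  cos(∠SVW) = (VS² + VW² - SW²) / (2·VS·VW)
  ∠SVW = 16.33°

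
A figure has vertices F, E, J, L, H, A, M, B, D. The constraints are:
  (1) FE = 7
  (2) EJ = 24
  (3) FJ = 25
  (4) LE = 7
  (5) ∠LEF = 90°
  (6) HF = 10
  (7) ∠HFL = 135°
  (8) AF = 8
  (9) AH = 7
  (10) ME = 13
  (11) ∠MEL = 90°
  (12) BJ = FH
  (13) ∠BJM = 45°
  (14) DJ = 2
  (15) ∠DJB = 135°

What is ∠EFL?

Step 1: By the law of cosines on triangle FEL: FL² = 7² + 7² − 2·7·7·cos(90°) = 98, so FL = 7·√2.
Step 2: By the inverse law of cosines on triangle EFL: cos(∠EFL) = (7² + (7·√2)² − 7²) / (2·7·7·√2) = 98/138.59 = 0.7071, so ∠EFL = 45°.

Therefore, the measure of angle ∠EFL = 45°.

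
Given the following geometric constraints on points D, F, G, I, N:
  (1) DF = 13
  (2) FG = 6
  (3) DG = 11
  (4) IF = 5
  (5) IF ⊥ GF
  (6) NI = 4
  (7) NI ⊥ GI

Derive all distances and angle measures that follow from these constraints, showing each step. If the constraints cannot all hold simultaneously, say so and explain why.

The constraints are consistent.

Step 1: From GF = 6, FI = 5, and ∠GFI = 90°, by the law of cosines:
  GI² = GF² + FI² - 2·GF·FI·cos(90°) = 36 + 25 - 0 = 61
  GI = √61

Step 2: From DF = 13, DG = 11, FG = 6, by the inverse law of cosines:
  cos(∠FDG) = (DF² + DG² - FG²) / (2·DF·DG)
  ∠FDG = 27.36°

Step 3: From FD = 13, FG = 6, DG = 11, by the inverse law of cosines:
  cos(∠DFG) = (FD² + FG² - DG²) / (2·FD·FG)
  ∠DFG = 57.42°

Step 4: From GD = 11, GF = 6, DF = 13, by the inverse law of cosines:
  cos(∠DGF) = (GD² + GF² - DF²) / (2·GD·GF)
  ∠DGF = 95.22°

Step 5: From GI = √61, IN = 4, and ∠GIN = 90°, by the law of cosines:
  GN² = GI² + IN² - 2·GI·IN·cos(90°) = 61 + 16 - 0 = 77
  GN = √77

Step 6: From GF = 6, GI = √61, FI = 5, by the inverse law of cosines:
  cos(∠FGI) = (GF² + GI² - FI²) / (2·GF·GI)
  ∠FGI = 39.81°

Step 7: From IF = 5, IG = √61, FG = 6, by the inverse law of cosines:
  cos(∠FIG) = (IF² + IG² - FG²) / (2·IF·IG)
  ∠FIG = 50.19°

Step 8: From GI = √61, GN = √77, IN = 4, by the inverse law of cosines:
  cos(∠IGN) = (GI² + GN² - IN²) / (2·GI·GN)
  ∠IGN = 27.12°

Step 9: From NG = √77, NI = 4, GI = √61, by the inverse law of cosines:
  cos(∠GNI) = (NG² + NI² - GI²) / (2·NG·NI)
  ∠GNI = 62.88°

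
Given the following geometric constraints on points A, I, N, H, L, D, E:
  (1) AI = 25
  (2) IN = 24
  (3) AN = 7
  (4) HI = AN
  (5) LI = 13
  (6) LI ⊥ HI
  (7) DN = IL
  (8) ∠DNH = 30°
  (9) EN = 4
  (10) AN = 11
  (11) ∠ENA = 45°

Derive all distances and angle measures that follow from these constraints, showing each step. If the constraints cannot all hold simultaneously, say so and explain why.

These constraints are not satisfiable: (3) AN = 7 and (10) AN = 11 assign two different lengths to the same segment. No planar figure meets all of them, so nothing further can be derived.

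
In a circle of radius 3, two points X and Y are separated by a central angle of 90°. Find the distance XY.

Chord = 2(3) sin(45°) = 3*sqrt(2)

3*sqrt(2)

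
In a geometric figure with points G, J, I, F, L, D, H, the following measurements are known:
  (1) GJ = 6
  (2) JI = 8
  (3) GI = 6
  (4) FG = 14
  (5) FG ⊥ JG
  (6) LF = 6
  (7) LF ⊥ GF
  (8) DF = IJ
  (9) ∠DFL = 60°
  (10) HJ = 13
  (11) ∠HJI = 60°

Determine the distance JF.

Step 1: By the law of cosines on triangle JGF: JF² = 6² + 14² − 2·6·14·cos(90°) = 232, so JF = 2·√58.

Therefore, the length of JF = 2·√58.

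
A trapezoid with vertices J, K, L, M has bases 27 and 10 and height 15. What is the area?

A trapezoid's area equals the midsegment times the height.
The midsegment is (27 + 10) / 2 = 37/2.
Area = 37/2 * 15 = 555/2.

555/2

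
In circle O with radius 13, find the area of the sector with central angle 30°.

The full circle has area πr² = π(13)² = 169*pi.
The sector covers 30° out of 360°, a fraction of 1/12.
Sector area = 169*pi × 1/12 = 169*pi/12.

169*pi/12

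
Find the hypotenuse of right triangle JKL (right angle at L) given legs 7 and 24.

JK = sqrt(7^2 + 24^2) = sqrt(625) = 25

25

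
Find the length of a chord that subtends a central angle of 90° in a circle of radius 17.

Chord = 2(17) sin(45°) = 17*sqrt(2)

17*sqrt(2)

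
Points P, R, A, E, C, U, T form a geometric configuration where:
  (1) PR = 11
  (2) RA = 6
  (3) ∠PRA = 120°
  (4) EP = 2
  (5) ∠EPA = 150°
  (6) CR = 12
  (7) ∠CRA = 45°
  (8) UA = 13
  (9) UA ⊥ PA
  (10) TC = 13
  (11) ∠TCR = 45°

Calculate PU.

Step 1: By the law of cosines on triangle PRA: PA² = 11² + 6² − 2·11·6·cos(120°) = 223, so PA ≈ 14.93.
Step 2: By the law of cosines on triangle PAU: PU² = 14.93² + 13² − 2·14.93·13·cos(90°) = 392, so PU = 14·√2.

Therefore, the length of PU = 14·√2.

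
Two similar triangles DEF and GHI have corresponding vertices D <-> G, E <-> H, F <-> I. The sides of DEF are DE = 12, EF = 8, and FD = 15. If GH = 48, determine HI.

Similar triangles have proportional sides. Setting up the proportion:
GH / DE = HI / EF
48 / 12 = HI / 8
HI = 8 * 48 / 12 = 32.

32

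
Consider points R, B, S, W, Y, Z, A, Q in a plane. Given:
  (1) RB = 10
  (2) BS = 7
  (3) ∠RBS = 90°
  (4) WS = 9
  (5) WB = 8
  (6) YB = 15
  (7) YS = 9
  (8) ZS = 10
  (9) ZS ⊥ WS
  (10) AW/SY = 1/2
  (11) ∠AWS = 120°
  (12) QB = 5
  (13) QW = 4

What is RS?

Step 1: By the law of cosines on triangle RBS: RS² = 10² + 7² − 2·10·7·cos(90°) = 149, so RS = √149.

Therefore, the length of RS = √149.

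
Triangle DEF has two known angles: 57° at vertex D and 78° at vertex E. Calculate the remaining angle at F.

By the triangle angle sum property, the three interior angles of any triangle add up to 180°.
We know angle D = 57° and angle E = 78°, so their sum is 135°.
Therefore angle F = 180° - 135° = 45°.

45 degrees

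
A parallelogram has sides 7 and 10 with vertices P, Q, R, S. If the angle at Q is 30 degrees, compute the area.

Area = a * b * sin(theta)
Area = 7 * 10 * sin(30 degrees)
Area = 70 * 1/2
Area = 35

35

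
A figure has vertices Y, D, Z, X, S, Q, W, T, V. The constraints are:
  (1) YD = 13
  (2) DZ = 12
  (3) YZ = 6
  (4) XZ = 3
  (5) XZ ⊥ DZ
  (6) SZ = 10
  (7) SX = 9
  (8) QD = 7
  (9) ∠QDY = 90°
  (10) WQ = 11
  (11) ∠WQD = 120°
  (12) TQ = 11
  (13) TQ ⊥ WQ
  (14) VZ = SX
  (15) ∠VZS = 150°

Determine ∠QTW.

Step 1: By the law of cosines on triangle TQW: TW² = 11² + 11² − 2·11·11·cos(90°) = 242, so TW = 11·√2.
Step 2: By the inverse law of cosines on triangle QTW: cos(∠QTW) = (11² + (11·√2)² − 11²) / (2·11·11·√2) = 242/342.24 = 0.7071, so ∠QTW = 45°.

Therefore, the measure of angle ∠QTW = 45°.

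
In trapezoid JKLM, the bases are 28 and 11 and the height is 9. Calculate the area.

A trapezoid's area equals the midsegment times the height.
The midsegment is (28 + 11) / 2 = 39/2.
Area = 39/2 * 9 = 351/2.

351/2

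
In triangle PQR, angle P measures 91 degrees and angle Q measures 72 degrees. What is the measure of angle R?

Let angle R = x. Then 91 + 72 + x = 180.
x = 180 - 163 = 17 degrees.

17 degrees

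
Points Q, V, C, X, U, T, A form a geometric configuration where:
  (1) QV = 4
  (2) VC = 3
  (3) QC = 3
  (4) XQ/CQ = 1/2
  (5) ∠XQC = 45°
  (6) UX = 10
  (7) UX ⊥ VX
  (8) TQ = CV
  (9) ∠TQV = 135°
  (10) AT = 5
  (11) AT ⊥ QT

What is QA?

From the given relations: TQ = CV = 3.
Step 1: By the law of cosines on triangle QTA: QA² = 3² + 5² − 2·3·5·cos(90°) = 34, so QA = √34.

Therefore, the length of QA = √34.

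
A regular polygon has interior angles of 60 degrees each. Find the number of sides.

The exterior angle is the supplement of the interior angle: 180 - 60 = 120 degrees.
Since the exterior angles of any convex polygon sum to 360 degrees, the number of sides is 360 / 120 = 3.

3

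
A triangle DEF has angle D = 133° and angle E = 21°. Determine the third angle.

The interior angles sum to 180°: angle F = 180 - 133 - 21 = 26°.
The triangle is obtuse (angles 133°, 21°, 26°).

26 degrees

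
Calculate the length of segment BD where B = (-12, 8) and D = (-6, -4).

d = sqrt((6)^2 + (-12)^2) = sqrt(180) = 6*sqrt(5)

6*sqrt(5)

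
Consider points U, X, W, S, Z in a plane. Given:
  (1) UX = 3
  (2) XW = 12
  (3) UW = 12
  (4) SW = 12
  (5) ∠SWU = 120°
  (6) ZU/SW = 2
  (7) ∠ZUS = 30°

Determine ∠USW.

Step 1: By the law of cosines on triangle SWU: SU² = 12² + 12² − 2·12·12·cos(120°) = 432, so SU = 12·√3.
Step 2: By the inverse law of cosines on triangle USW: cos(∠USW) = ((12·√3)² + 12² − 12²) / (2·12·√3·12) = 432/498.83 = 0.866, so ∠USW = 30°.

Therefore, the measure of angle ∠USW = 30°.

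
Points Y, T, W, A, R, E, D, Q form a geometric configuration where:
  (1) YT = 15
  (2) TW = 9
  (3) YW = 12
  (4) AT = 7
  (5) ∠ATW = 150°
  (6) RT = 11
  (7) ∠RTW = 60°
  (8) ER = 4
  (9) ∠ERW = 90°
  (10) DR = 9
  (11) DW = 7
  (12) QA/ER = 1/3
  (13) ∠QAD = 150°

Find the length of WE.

Step 1: By the law of cosines on triangle RTW: RW² = 11² + 9² − 2·11·9·cos(60°) = 103, so RW = √103.
Step 2: By the law of cosines on triangle WRE: WE² = √103² + 4² − 2·√103·4·cos(90°) = 119, so WE = √119.

Therefore, the length of WE = √119.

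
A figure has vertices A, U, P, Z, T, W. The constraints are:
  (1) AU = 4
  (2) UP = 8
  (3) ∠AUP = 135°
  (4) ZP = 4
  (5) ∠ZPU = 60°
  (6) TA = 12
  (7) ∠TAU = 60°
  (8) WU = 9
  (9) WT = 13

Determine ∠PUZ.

Step 1: By the law of cosines on triangle UPZ: UZ² = 8² + 4² − 2·8·4·cos(60°) = 48, so UZ = 4·√3.
Step 2: By the inverse law of cosines on triangle PUZ: cos(∠PUZ) = (8² + (4·√3)² − 4²) / (2·8·4·√3) = 96/110.85 = 0.866, so ∠PUZ = 30°.

Therefore, the measure of angle ∠PUZ = 30°.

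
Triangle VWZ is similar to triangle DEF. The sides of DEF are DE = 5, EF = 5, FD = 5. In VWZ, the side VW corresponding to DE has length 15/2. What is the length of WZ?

k = 15/2/5 = 3/2. WZ = 3/2 * 5 = 15/2.

15/2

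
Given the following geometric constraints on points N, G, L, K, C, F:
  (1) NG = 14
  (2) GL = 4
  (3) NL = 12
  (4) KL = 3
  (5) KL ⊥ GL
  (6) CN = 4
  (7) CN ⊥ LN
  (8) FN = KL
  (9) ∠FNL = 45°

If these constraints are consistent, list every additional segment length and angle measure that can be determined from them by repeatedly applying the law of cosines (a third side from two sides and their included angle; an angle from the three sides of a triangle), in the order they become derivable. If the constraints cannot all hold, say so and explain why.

The constraints are consistent. Derivable facts, in order:
After 1 step:
- GK = 5
- LC = 4·√10
- LF ≈ 10.1
- ∠GLN = 112.02°
- ∠GNL = 15.36°
- ∠LGN = 52.62°
After 2 steps:
- ∠CLN = 18.43°
- ∠FLN = 12.12°
- ∠GKL = 53.13°
- ∠KGL = 36.87°
- ∠LCN = 71.57°
- ∠LFN = 122.88°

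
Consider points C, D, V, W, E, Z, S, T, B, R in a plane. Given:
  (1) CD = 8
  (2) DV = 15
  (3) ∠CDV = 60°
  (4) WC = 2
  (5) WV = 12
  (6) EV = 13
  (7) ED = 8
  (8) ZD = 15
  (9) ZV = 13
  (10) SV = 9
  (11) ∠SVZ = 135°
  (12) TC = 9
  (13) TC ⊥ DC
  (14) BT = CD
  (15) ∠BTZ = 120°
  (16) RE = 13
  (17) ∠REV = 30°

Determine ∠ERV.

Step 1: By the law of cosines on triangle REV: RV² = 13² + 13² − 2·13·13·cos(30°) = 45.28, so RV ≈ 6.73.
Step 2: By the inverse law of cosines on triangle ERV: cos(∠ERV) = (13² + 6.73² − 13²) / (2·13·6.73) = 45.28/174.96 = 0.2588, so ∠ERV = 75°.

Therefore, the measure of angle ∠ERV = 75°.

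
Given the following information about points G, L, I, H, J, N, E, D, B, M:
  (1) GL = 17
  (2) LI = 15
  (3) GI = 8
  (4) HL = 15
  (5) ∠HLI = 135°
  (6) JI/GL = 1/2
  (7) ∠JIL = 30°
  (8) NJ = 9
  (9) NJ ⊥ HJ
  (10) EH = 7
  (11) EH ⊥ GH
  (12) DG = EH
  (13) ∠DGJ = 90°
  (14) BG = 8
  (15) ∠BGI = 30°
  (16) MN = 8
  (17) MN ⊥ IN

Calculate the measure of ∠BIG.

Step 1: By the law of cosines on triangle IGB: IB² = 8² + 8² − 2·8·8·cos(30°) = 17.15, so IB ≈ 4.14.
Step 2: By the inverse law of cosines on triangle BIG: cos(∠BIG) = (4.14² + 8² − 8²) / (2·4.14·8) = 17.15/66.26 = 0.2588, so ∠BIG = 75°.

Therefore, the measure of angle ∠BIG = 75°.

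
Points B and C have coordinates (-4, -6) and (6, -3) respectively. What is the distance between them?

The horizontal distance is |6 - -4| = 10 and the vertical distance is |-3 - -6| = 3.
By the Pythagorean theorem, d = sqrt(10^2 + 3^2) = sqrt(109).

sqrt(109)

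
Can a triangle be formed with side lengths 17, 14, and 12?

Yes.
The triangle inequality requires that the sum of any two sides exceeds the third.
Here 12 + 14 = 26 > 17, so the condition is met.

Yes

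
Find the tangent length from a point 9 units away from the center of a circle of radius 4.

tangent = √(d² - r²) = √(9² - 4²) = √(81 - 16) = √65 = sqrt(65)

sqrt(65)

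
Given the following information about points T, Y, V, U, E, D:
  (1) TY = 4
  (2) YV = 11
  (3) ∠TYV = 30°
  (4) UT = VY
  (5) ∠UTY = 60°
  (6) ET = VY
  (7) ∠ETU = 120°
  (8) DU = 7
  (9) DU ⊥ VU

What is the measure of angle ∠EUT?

From the given relations: UT = VY = 11; ET = VY = 11.
Step 1: By the law of cosines on triangle UTE: UE² = 11² + 11² − 2·11·11·cos(120°) = 363, so UE = 11·√3.
Step 2: By the inverse law of cosines on triangle EUT: cos(∠EUT) = ((11·√3)² + 11² − 11²) / (2·11·√3·11) = 363/419.16 = 0.866, so ∠EUT = 30°.

Therefore, the measure of angle ∠EUT = 30°.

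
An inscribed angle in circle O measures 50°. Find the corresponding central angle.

Central angle = 2 × 50° = 100° (inscribed angle theorem).

100°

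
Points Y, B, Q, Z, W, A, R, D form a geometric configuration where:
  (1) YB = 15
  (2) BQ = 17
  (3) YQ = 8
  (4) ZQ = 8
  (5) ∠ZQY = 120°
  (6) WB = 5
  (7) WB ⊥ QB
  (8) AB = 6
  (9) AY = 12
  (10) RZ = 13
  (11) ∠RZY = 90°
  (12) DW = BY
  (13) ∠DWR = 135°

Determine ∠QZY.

Step 1: By the law of cosines on triangle ZQY: ZY² = 8² + 8² − 2·8·8·cos(120°) = 192, so ZY = 8·√3.
Step 2: By the inverse law of cosines on triangle QZY: cos(∠QZY) = (8² + (8·√3)² − 8²) / (2·8·8·√3) = 192/221.7 = 0.866, so ∠QZY = 30°.

Therefore, the measure of angle ∠QZY = 30°.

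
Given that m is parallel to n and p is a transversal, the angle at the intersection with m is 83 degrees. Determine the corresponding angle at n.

Corresponding angles are equal: 83 degrees.

83 degrees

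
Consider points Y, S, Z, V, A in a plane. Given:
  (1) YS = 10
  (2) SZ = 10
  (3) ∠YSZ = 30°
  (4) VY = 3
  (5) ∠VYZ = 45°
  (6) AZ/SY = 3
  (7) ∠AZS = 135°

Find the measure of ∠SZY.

Step 1: By the law of cosines on triangle ZSY: ZY² = 10² + 10² − 2·10·10·cos(30°) = 26.79, so ZY ≈ 5.18.
Step 2: By the inverse law of cosines on triangle SZY: cos(∠SZY) = (10² + 5.18² − 10²) / (2·10·5.18) = 26.79/103.53 = 0.2588, so ∠SZY = 75°.

Therefore, the measure of angle ∠SZY = 75°.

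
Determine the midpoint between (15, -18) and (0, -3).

M = ((x₁ + x₂)/2, (y₁ + y₂)/2)
= ((15 + 0)/2, (-18 + -3)/2)
= (15/2, -21/2) = (15/2, -21/2)

(15/2, -21/2)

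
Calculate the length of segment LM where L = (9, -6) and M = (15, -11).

d = sqrt((6)^2 + (-5)^2) = sqrt(61)

sqrt(61)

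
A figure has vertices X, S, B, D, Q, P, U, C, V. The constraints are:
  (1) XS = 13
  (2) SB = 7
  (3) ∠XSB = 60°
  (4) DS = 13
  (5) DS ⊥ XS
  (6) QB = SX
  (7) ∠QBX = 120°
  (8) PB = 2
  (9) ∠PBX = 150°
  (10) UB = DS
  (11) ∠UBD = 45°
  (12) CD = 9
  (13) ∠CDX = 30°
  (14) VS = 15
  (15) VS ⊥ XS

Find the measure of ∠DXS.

Step 1: By the law of cosines on triangle XSD: XD² = 13² + 13² − 2·13·13·cos(90°) = 338, so XD = 13·√2.
Step 2: By the inverse law of cosines on triangle DXS: cos(∠DXS) = ((13·√2)² + 13² − 13²) / (2·13·√2·13) = 338/478 = 0.7071, so ∠DXS = 45°.

Therefore, the measure of angle ∠DXS = 45°.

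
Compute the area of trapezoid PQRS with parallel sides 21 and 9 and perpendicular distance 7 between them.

Area of a trapezoid = (base1 + base2) * height / 2
Area = (21 + 9) * 7 / 2
Area = 30 * 7 / 2
Area = 210 / 2
Area = 105

105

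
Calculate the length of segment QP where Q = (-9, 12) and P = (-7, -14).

The horizontal distance is |-7 - -9| = 2 and the vertical distance is |-14 - 12| = 26.
By the Pythagorean theorem, d = sqrt(2^2 + 26^2) = sqrt(680) = 2*sqrt(170).

2*sqrt(170)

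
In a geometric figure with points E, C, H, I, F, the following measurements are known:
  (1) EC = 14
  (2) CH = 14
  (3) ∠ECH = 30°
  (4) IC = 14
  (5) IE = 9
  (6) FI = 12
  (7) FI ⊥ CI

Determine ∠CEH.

Step 1: By the law of cosines on triangle ECH: EH² = 14² + 14² − 2·14·14·cos(30°) = 52.52, so EH ≈ 7.25.
Step 2: By the inverse law of cosines on triangle CEH: cos(∠CEH) = (14² + 7.25² − 14²) / (2·14·7.25) = 52.52/202.91 = 0.2588, so ∠CEH = 75°.

Therefore, the measure of angle ∠CEH = 75°.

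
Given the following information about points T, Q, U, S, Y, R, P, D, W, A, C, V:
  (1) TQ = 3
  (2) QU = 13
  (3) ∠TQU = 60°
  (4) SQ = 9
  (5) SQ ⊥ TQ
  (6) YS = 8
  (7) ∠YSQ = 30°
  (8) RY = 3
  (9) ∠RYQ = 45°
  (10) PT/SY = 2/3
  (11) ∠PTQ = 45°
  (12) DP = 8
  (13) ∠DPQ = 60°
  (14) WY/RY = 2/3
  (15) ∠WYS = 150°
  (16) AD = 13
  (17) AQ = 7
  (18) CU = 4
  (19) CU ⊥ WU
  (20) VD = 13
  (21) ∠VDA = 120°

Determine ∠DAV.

Step 1: By the law of cosines on triangle ADV: AV² = 13² + 13² − 2·13·13·cos(120°) = 507, so AV = 13·√3.
Step 2: By the inverse law of cosines on triangle DAV: cos(∠DAV) = (13² + (13·√3)² − 13²) / (2·13·13·√3) = 507/585.43 = 0.866, so ∠DAV = 30°.

Therefore, the measure of angle ∠DAV = 30°.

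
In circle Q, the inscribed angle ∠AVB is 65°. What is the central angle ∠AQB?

The inscribed angle theorem states that a central angle is always twice any inscribed angle that subtends the same arc.
Since the inscribed angle is 65°, the central angle = 2 × 65° = 130°.

130°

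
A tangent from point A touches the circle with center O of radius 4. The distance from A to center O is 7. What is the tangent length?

Let T be the point of tangency. Then OT ⊥ AT (radius ⊥ tangent).
In right triangle OTA: OA² = OT² + AT²
7² = 4² + AT²
AT² = 33, AT = sqrt(33)

sqrt(33)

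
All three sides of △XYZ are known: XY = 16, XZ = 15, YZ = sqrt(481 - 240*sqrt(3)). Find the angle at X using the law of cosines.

When all three sides of a triangle are known, the law of cosines can be rearranged to find any angle.
cos(C) = (a² + b² - c²) / (2ab) gives cos(X) = sqrt(3)/2.
Taking the inverse cosine: X = 30°.

30°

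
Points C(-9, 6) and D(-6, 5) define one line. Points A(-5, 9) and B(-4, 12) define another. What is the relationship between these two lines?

Slope of line 1: m1 = (5 - 6)/(-6 - -9) = -1/3 = -1/3
Slope of line 2: m2 = (12 - 9)/(-4 - -5) = 3/1 = 3
m1 * m2 = -1, so perpendicular.

Perpendicular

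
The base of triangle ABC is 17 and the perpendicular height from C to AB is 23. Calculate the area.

A triangle's area is half the area of a rectangle with the same base and height.
Area = (1/2) * 17 * 23 = 391/2.

391/2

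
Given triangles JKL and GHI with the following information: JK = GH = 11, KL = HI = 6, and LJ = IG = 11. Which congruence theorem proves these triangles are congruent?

The given information provides:
JK = GH = 11, KL = HI = 6, and LJ = IG = 11
This matches the SSS congruence theorem.
All three pairs of corresponding sides are equal (Side-Side-Side).

SSS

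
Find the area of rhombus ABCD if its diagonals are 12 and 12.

The diagonals of a rhombus divide it into four right triangles.
Each triangle has legs 12/ 2 = 6 and 12/2 = 6, so each has area (1/2)*6*6 = 18.
Four such triangles give total area = (d1 * d2) / 2 = 72.

72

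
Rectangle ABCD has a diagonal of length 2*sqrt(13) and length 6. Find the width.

Using the Pythagorean theorem: d^2 = a^2 + b^2
b^2 = d^2 - a^2
b^2 = 52 - 36
b^2 = 16
b = sqrt(16) = 4

4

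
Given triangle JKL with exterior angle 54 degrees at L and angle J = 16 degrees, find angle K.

By the exterior angle theorem: exterior angle = sum of remote interior angles.
54 = 16 + angle K
angle K = 54 - 16 = 38 degrees

38 degrees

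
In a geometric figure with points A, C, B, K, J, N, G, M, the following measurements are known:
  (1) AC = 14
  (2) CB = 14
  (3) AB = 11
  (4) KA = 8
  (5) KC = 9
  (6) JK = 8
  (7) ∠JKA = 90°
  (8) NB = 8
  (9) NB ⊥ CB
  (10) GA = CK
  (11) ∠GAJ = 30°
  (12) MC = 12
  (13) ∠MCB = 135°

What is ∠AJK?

Step 1: By the law of cosines on triangle JKA: JA² = 8² + 8² − 2·8·8·cos(90°) = 128, so JA = 8·√2.
Step 2: By the inverse law of cosines on triangle AJK: cos(∠AJK) = ((8·√2)² + 8² − 8²) / (2·8·√2·8) = 128/181.02 = 0.7071, so ∠AJK = 45°.

Therefore, the measure of angle ∠AJK = 45°.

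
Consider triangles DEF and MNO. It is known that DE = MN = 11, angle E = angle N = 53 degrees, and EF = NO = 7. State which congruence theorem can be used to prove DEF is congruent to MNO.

The given information matches SAS: Two pairs of corresponding sides and the included angle are equal (Side-Angle-Side).

SAS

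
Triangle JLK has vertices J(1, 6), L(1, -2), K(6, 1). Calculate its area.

The Shoelace formula computes the area from vertex coordinates by summing cross products.
For vertices (1,6), (1,-2), (6,1):
Signed sum = 1*-2 - 1*6 + 1*1 - 6*-2 + 6*6 - 1*1
= -8 + 13 + 35 = 40
Area = (1/2)|40| = 20.

20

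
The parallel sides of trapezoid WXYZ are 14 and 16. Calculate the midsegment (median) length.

The midsegment of a trapezoid = (base1 + base2) / 2
midsegment = (14 + 16) / 2
midsegment = 30 / 2
midsegment = 15

15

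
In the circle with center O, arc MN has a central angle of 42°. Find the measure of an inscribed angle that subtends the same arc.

An inscribed angle intercepts an arc from a point on the circle, while the central angle intercepts the same arc from the center.
The inscribed angle is always half the central angle: 42° / 2 = 21°.

21°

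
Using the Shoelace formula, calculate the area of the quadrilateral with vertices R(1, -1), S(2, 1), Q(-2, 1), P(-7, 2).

Shoelace: sum of cross terms = 15, Area = (1/2)|15| = 15/2

15/2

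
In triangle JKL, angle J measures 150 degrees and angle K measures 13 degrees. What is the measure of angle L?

angle L = 180 - 150 - 13 = 17 degrees.

17 degrees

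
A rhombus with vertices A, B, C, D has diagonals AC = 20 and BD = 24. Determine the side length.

Half-diagonals are 10 and 12. side = sqrt(10^2 + 12^2) = sqrt(244) = 2*sqrt(61)

2*sqrt(61)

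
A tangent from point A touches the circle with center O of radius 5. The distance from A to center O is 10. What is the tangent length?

The tangent, radius, and line from the external point to the center form a right triangle.
The right angle is where the tangent meets the radius.
By the Pythagorean theorem: tangent² + 5² = 10²
tangent² = 100 - 25 = 75
tangent = 5*sqrt(3)

5*sqrt(3)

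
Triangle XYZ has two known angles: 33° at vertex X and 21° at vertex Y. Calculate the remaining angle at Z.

By the triangle angle sum property, the three interior angles of any triangle add up to 180°.
We know angle X = 33° and angle Y = 21°, so their sum is 54°.
Therefore angle Z = 180° - 54° = 126°.

126 degrees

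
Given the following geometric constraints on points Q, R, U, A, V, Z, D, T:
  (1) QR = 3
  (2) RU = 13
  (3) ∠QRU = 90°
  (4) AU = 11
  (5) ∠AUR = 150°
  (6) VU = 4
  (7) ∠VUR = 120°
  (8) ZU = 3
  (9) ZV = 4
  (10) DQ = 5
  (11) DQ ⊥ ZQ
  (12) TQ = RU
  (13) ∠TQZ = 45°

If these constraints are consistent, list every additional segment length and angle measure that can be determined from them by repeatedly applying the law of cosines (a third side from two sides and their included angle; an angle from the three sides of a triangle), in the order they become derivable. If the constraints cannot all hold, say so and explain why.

The constraints are consistent. Derivable facts, in order:
After 1 step:
- QU = √178
- RA ≈ 23.19
- RV ≈ 15.39
- ∠UVZ = 44.05°
- ∠UZV = 67.98°
- ∠VUZ = 67.98°
After 2 steps:
- ∠ARU = 13.72°
- ∠QUR = 12.99°
- ∠RAU = 16.28°
- ∠RQU = 77.01°
- ∠RVU = 47°
- ∠URV = 13°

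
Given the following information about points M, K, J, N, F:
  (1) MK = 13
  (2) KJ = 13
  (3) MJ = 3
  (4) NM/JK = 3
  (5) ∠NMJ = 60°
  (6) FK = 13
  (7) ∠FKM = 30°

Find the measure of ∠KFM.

Step 1: By the law of cosines on triangle FKM: FM² = 13² + 13² − 2·13·13·cos(30°) = 45.28, so FM ≈ 6.73.
Step 2: By the inverse law of cosines on triangle KFM: cos(∠KFM) = (13² + 6.73² − 13²) / (2·13·6.73) = 45.28/174.96 = 0.2588, so ∠KFM = 75°.

Therefore, the measure of angle ∠KFM = 75°.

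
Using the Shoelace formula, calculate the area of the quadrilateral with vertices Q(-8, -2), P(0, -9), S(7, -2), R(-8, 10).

Using the Shoelace formula for a quadrilateral (vertices in order):
Area = (1/2)|sum of (x_i * y_(i+1) - x_(i+1) * y_i)|
Terms: (-8*-9 - 0*-2) = 72, (0*-2 - 7*-9) = 63, (7*10 - -8*-2) = 54, (-8*-2 - -8*10) = 96
Sum = 285
Area = (1/2)(285) = 285/2

285/2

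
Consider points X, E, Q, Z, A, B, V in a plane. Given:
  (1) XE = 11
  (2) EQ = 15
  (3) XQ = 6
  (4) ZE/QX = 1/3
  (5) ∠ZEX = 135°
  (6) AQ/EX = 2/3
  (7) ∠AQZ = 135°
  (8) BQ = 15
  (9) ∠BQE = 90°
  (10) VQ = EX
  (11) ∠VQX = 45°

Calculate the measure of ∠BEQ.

Step 1: By the law of cosines on triangle EQB: EB² = 15² + 15² − 2·15·15·cos(90°) = 450, so EB = 15·√2.
Step 2: By the inverse law of cosines on triangle BEQ: cos(∠BEQ) = ((15·√2)² + 15² − 15²) / (2·15·√2·15) = 450/636.4 = 0.7071, so ∠BEQ = 45°.

Therefore, the measure of angle ∠BEQ = 45°.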